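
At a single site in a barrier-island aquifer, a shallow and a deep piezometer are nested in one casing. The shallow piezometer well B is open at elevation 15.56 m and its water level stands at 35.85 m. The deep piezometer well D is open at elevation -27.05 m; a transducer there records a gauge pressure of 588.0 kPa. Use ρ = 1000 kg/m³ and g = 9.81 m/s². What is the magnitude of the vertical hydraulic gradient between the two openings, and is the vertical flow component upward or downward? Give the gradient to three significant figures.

|i_v| ≈ 0.0695; vertical flow is downward

Total head at well B: h = 35.85 m (water level in the standpipe).
Pressure head at well D: ψ = P/(ρg) = 588.0×1000 / (1000 × 9.81) = 59.94 m.
Total head at well D: h = z + ψ = -27.05 + 59.94 = 32.89 m.
Δh = h(well B) − h(well D) = 35.85 − 32.89 = 2.96 m.
Vertical separation Δz = 15.56 − (-27.05) = 42.61 m.
|i_v| = |Δh| / Δz = 2.96 / 42.61 = 0.0695.
Head is higher in the shallow piezometer, so vertical flow is downward (recharge condition).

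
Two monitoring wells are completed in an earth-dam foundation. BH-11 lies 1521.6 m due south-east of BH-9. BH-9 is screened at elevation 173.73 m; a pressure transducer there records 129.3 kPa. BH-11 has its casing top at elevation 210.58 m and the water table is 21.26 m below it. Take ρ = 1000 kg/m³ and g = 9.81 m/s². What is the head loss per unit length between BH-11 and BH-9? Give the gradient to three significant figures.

Pressure head at BH-9: ψ = P/(ρg) = 129.3×1000 / (1000 × 9.81) = 13.18 m.
Total head at BH-9: h = z + ψ = 173.73 + 13.18 = 186.91 m.
Total head at BH-11: h = 210.58 − 21.26 = 189.32 m.
Head difference: h(BH-9) − h(BH-11) = 186.91 − 189.32 = -2.41 m.
Hydraulic gradient: i = |Δh| / L = 2.41 / 1521.6 = 0.00158.

i ≈ 0.00158 m/m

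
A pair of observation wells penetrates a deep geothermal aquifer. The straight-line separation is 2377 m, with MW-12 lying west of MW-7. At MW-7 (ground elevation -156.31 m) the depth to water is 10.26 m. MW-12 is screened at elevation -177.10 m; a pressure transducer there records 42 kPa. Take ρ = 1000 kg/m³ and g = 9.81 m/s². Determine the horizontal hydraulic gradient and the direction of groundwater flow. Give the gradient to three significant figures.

Total head at MW-7: h = -156.31 − 10.26 = -166.57 m.
Pressure head at MW-12: ψ = P/(ρg) = 42×1000 / (1000 × 9.81) = 4.28 m.
Total head at MW-12: h = z + ψ = -177.10 + 4.28 = -172.82 m.
Head difference: h(MW-7) − h(MW-12) = -166.57 − (-172.82) = 6.25 m.
Hydraulic gradient: i = |Δh| / L = 6.25 / 2377 = 0.00263.
Flow is from higher to lower head: from MW-7 toward MW-12, i.e. toward the west.

i ≈ 0.00263; groundwater flows toward the west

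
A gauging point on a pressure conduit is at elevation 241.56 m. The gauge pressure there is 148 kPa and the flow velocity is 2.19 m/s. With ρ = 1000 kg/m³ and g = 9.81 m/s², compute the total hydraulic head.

Pressure head ψ = P/(ρg) = 148×1000 / (1000 × 9.81) = 15.09 m.
Velocity head = v²/(2g) = 2.19² / (2 × 9.81) = 0.244 m.
h = z + ψ + v²/(2g) = 241.56 + 15.09 + 0.244 = 256.89 m.

h ≈ 256.89 m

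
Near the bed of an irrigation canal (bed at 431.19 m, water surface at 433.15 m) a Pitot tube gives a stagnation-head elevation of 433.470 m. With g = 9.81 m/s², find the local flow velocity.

Near the bed, under hydrostatic conditions, the piezometric head (z + ψ) equals the free-surface elevation, 433.15 m.
Velocity head = total − piezometric = 433.470 − 433.15 = 0.320 m.
v = √(2g·h_v) = √(2 × 9.81 × 0.320) = 2.51 m/s.

v ≈ 2.51 m/s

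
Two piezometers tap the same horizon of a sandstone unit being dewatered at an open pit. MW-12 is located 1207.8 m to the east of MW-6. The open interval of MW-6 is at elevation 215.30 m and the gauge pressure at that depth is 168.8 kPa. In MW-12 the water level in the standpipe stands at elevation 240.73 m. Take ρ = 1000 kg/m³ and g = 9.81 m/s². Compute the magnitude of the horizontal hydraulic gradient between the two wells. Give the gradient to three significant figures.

i ≈ 0.00681

Pressure head at MW-6: ψ = P/(ρg) = 168.8×1000 / (1000 × 9.81) = 17.21 m.
Total head at MW-6: h = z + ψ = 215.30 + 17.21 = 232.51 m.
Total head at MW-12: h = 240.73 m (water level in the piezometer is the total head).
Head difference: h(MW-6) − h(MW-12) = 232.51 − 240.73 = -8.22 m.
Hydraulic gradient: i = |Δh| / L = 8.22 / 1207.8 = 0.00681.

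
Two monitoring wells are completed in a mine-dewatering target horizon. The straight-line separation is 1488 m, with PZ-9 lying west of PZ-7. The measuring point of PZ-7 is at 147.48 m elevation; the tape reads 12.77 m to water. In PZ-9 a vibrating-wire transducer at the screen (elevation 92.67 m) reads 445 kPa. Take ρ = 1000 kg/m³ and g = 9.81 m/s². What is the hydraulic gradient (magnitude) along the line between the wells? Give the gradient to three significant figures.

Total head at PZ-7: h = 147.48 − 12.77 = 134.71 m.
Pressure head at PZ-9: ψ = P/(ρg) = 445×1000 / (1000 × 9.81) = 45.36 m.
Total head at PZ-9: h = z + ψ = 92.67 + 45.36 = 138.03 m.
Head difference: h(PZ-7) − h(PZ-9) = 134.71 − 138.03 = -3.32 m.
Hydraulic gradient: i = |Δh| / L = 3.32 / 1488 = 0.00223.

i ≈ 0.00223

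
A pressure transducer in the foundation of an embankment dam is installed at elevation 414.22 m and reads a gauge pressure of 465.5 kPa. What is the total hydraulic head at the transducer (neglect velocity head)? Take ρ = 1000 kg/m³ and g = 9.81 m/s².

h ≈ 461.67 m

ψ = P/(ρg) = 465.5×1000 / (1000 × 9.81) = 47.45 m.
h = z + ψ = 414.22 + 47.45 = 461.67 m.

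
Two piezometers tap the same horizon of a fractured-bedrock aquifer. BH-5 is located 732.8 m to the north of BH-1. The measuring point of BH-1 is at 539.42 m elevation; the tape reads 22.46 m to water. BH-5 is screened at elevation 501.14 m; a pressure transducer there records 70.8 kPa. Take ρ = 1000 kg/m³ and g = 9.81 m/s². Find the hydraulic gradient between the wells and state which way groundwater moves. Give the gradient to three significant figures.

Total head at BH-1: h = 539.42 − 22.46 = 516.96 m.
Pressure head at BH-5: ψ = P/(ρg) = 70.8×1000 / (1000 × 9.81) = 7.22 m.
Total head at BH-5: h = z + ψ = 501.14 + 7.22 = 508.36 m.
Head difference: h(BH-1) − h(BH-5) = 516.96 − 508.36 = 8.60 m.
Hydraulic gradient: i = |Δh| / L = 8.60 / 732.8 = 0.0117.
Flow is from higher to lower head: from BH-1 toward BH-5, i.e. toward the north.

i ≈ 0.0117; groundwater flows toward the north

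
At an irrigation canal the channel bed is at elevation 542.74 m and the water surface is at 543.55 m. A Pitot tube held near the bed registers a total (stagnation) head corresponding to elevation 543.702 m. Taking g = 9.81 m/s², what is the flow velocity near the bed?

Near the bed, under hydrostatic conditions, the piezometric head (z + ψ) equals the free-surface elevation, 543.55 m.
Velocity head = total − piezometric = 543.702 − 543.55 = 0.152 m.
v = √(2g·h_v) = √(2 × 9.81 × 0.152) = 1.73 m/s.

v ≈ 1.73 m/s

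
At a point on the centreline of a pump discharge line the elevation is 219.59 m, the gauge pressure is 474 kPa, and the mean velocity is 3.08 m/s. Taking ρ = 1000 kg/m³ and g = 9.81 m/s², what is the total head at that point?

h ≈ 268.39 m

Pressure head ψ = P/(ρg) = 474×1000 / (1000 × 9.81) = 48.32 m.
Velocity head = v²/(2g) = 3.08² / (2 × 9.81) = 0.484 m.
h = z + ψ + v²/(2g) = 219.59 + 48.32 + 0.484 = 268.39 m.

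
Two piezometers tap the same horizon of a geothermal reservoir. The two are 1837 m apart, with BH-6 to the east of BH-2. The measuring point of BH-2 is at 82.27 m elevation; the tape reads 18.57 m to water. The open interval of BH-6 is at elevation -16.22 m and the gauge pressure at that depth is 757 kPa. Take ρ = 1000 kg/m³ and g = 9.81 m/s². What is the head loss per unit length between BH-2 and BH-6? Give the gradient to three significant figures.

i ≈ 0.00150 m/m

Total head at BH-2: h = 82.27 − 18.57 = 63.70 m.
Pressure head at BH-6: ψ = P/(ρg) = 757×1000 / (1000 × 9.81) = 77.17 m.
Total head at BH-6: h = z + ψ = -16.22 + 77.17 = 60.95 m.
Head difference: h(BH-2) − h(BH-6) = 63.70 − 60.95 = 2.75 m.
Hydraulic gradient: i = |Δh| / L = 2.75 / 1837 = 0.00150.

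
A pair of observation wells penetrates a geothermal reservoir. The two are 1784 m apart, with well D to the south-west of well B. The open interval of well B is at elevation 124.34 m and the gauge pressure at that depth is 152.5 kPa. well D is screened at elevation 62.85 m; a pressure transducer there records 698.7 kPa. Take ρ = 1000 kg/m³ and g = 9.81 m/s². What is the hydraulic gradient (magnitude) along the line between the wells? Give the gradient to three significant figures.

Pressure head at well B: ψ = P/(ρg) = 152.5×1000 / (1000 × 9.81) = 15.55 m.
Total head at well B: h = z + ψ = 124.34 + 15.55 = 139.89 m.
Pressure head at well D: ψ = P/(ρg) = 698.7×1000 / (1000 × 9.81) = 71.22 m.
Total head at well D: h = z + ψ = 62.85 + 71.22 = 134.07 m.
Head difference: h(well B) − h(well D) = 139.89 − 134.07 = 5.82 m.
Hydraulic gradient: i = |Δh| / L = 5.82 / 1784 = 0.00326.

i ≈ 0.00326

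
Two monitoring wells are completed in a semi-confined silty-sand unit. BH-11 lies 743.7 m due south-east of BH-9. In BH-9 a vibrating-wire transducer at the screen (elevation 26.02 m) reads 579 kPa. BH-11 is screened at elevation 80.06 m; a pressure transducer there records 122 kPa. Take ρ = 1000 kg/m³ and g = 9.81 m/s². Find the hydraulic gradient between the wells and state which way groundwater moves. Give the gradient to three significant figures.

i ≈ 0.0100; groundwater flows toward the north-west

Pressure head at BH-9: ψ = P/(ρg) = 579×1000 / (1000 × 9.81) = 59.02 m.
Total head at BH-9: h = z + ψ = 26.02 + 59.02 = 85.04 m.
Pressure head at BH-11: ψ = P/(ρg) = 122×1000 / (1000 × 9.81) = 12.44 m.
Total head at BH-11: h = z + ψ = 80.06 + 12.44 = 92.50 m.
Head difference: h(BH-9) − h(BH-11) = 85.04 − 92.50 = -7.46 m.
Hydraulic gradient: i = |Δh| / L = 7.46 / 743.7 = 0.0100.
Flow is from higher to lower head: from BH-11 toward BH-9, i.e. toward the north-west.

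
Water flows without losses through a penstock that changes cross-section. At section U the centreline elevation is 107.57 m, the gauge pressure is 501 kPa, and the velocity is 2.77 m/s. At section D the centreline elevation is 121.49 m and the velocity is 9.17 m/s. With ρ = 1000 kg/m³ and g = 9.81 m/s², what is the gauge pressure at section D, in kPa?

P₂ ≈ 326 kPa

Pressure head at U: ψ₁ = P₁/(ρg) = 501×1000 / (1000 × 9.81) = 51.07 m.
Velocity heads: v₁²/2g = 2.77²/19.62 = 0.391 m; v₂²/2g = 9.17²/19.62 = 4.286 m.
Total head H = z₁ + ψ₁ + v₁²/2g = 107.57 + 51.07 + 0.391 = 159.03 m.
ψ₂ = H − z₂ − v₂²/2g = 159.03 − 121.49 − 4.286 = 33.25 m.
P₂ = ρgψ₂ = 1000 × 9.81 × 33.25 ≈ 326 kPa.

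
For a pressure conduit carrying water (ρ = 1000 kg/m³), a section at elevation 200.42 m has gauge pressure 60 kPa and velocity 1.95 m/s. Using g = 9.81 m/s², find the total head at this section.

Pressure head ψ = P/(ρg) = 60×1000 / (1000 × 9.81) = 6.12 m.
Velocity head = v²/(2g) = 1.95² / (2 × 9.81) = 0.194 m.
h = z + ψ + v²/(2g) = 200.42 + 6.12 + 0.194 = 206.73 m.

h ≈ 206.73 m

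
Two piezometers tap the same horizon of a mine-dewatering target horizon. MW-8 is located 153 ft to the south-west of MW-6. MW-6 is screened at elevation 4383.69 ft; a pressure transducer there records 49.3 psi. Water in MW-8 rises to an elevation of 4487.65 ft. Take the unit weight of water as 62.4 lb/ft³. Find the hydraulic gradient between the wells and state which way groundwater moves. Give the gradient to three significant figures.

i ≈ 0.0641; groundwater flows toward the south-west

Pressure head at MW-6: ψ = 144·P/γ = 144 × 49.3 / 62.4 = 113.77 ft.
Total head at MW-6: h = z + ψ = 4383.69 + 113.77 = 4497.46 ft.
Total head at MW-8: h = 4487.65 ft (water level in the piezometer is the total head).
Head difference: h(MW-6) − h(MW-8) = 4497.46 − 4487.65 = 9.81 ft.
Hydraulic gradient: i = |Δh| / L = 9.81 / 153 = 0.0641.
Flow is from higher to lower head: from MW-6 toward MW-8, i.e. toward the south-west.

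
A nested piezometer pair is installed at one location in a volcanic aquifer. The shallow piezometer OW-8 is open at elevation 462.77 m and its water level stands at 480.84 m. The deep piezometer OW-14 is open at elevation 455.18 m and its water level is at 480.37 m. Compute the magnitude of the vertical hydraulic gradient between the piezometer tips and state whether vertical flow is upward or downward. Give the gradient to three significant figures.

|i_v| ≈ 0.0619; vertical flow is downward

Total head at OW-8: h = 480.84 m (water level in the standpipe).
Total head at OW-14: h = 480.37 m.
Δh = h(OW-8) − h(OW-14) = 480.84 − 480.37 = 0.47 m.
Vertical separation Δz = 462.77 − 455.18 = 7.59 m.
|i_v| = |Δh| / Δz = 0.47 / 7.59 = 0.0619.
Head is higher in the shallow piezometer, so vertical flow is downward (recharge condition).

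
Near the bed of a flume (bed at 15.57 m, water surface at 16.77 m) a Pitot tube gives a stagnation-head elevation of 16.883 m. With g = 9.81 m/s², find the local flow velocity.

v ≈ 1.49 m/s

Near the bed, under hydrostatic conditions, the piezometric head (z + ψ) equals the free-surface elevation, 16.77 m.
Velocity head = total − piezometric = 16.883 − 16.77 = 0.113 m.
v = √(2g·h_v) = √(2 × 9.81 × 0.113) = 1.49 m/s.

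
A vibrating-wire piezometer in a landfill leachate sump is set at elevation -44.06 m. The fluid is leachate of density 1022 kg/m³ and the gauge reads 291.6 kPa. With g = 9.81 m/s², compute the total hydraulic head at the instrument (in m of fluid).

ψ = P/(ρg) = 291.6×1000 / (1022 × 9.81) = 29.08 m.
h = z + ψ = -44.06 + 29.08 = -14.98 m.

h ≈ -14.98 m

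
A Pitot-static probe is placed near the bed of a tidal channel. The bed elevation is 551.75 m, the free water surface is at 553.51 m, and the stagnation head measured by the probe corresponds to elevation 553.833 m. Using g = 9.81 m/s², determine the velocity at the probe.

v ≈ 2.52 m/s

Near the bed, under hydrostatic conditions, the piezometric head (z + ψ) equals the free-surface elevation, 553.51 m.
Velocity head = total − piezometric = 553.833 − 553.51 = 0.323 m.
v = √(2g·h_v) = √(2 × 9.81 × 0.323) = 2.52 m/s.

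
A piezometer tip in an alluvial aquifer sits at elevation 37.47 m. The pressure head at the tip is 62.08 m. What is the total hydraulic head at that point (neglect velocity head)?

h ≈ 99.55 m

h = z + ψ = 37.47 + 62.08 = 99.55 m.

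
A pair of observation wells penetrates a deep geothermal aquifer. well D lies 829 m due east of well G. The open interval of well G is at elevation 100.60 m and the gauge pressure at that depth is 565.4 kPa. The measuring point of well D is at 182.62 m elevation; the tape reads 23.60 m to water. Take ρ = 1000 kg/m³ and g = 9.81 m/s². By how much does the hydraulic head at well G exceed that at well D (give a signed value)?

Δh ≈ -0.78 m

Pressure head at well G: ψ = P/(ρg) = 565.4×1000 / (1000 × 9.81) = 57.64 m.
Total head at well G: h = z + ψ = 100.60 + 57.64 = 158.24 m.
Total head at well D: h = 182.62 − 23.60 = 159.02 m.
Head difference: h(well G) − h(well D) = 158.24 − 159.02 = -0.78 m.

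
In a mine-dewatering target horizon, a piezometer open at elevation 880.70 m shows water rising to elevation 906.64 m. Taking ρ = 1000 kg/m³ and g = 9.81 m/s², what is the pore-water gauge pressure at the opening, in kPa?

Pressure head ψ = h − z = 906.64 − 880.70 = 25.94 m.
P = ρgψ = 1000 × 9.81 × 25.94 = 254471 Pa ≈ 254 kPa.

P ≈ 254 kPa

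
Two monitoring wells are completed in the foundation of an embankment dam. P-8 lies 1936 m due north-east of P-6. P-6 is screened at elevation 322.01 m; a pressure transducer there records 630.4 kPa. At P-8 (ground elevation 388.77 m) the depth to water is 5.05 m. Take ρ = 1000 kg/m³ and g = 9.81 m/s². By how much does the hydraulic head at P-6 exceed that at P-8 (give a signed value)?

Δh ≈ 2.55 m

Pressure head at P-6: ψ = P/(ρg) = 630.4×1000 / (1000 × 9.81) = 64.26 m.
Total head at P-6: h = z + ψ = 322.01 + 64.26 = 386.27 m.
Total head at P-8: h = 388.77 − 5.05 = 383.72 m.
Head difference: h(P-6) − h(P-8) = 386.27 − 383.72 = 2.55 m.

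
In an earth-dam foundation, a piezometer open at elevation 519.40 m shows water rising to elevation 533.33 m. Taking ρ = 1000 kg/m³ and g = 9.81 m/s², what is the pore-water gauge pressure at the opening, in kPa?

P ≈ 137 kPa

Pressure head ψ = h − z = 533.33 − 519.40 = 13.93 m.
P = ρgψ = 1000 × 9.81 × 13.93 = 136653 Pa ≈ 137 kPa.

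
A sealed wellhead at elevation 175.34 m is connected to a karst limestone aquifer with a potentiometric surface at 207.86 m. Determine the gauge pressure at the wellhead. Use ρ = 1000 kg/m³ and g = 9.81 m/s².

Head above the cap: Δh = 207.86 − 175.34 = 32.52 m.
P = ρgΔh = 1000 × 9.81 × 32.52 = 319021 Pa ≈ 319 kPa.

P ≈ 319 kPa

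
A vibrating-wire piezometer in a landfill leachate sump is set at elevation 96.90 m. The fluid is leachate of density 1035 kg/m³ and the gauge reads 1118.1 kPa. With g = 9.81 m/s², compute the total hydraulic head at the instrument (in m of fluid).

h ≈ 207.02 m

ψ = P/(ρg) = 1118.1×1000 / (1035 × 9.81) = 110.12 m.
h = z + ψ = 96.90 + 110.12 = 207.02 m.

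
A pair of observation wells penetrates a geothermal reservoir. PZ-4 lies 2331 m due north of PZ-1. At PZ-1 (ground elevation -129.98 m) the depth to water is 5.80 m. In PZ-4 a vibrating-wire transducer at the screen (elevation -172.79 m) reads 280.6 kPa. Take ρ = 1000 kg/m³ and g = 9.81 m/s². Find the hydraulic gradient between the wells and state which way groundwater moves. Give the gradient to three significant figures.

Total head at PZ-1: h = -129.98 − 5.80 = -135.78 m.
Pressure head at PZ-4: ψ = P/(ρg) = 280.6×1000 / (1000 × 9.81) = 28.60 m.
Total head at PZ-4: h = z + ψ = -172.79 + 28.60 = -144.19 m.
Head difference: h(PZ-1) − h(PZ-4) = -135.78 − (-144.19) = 8.41 m.
Hydraulic gradient: i = |Δh| / L = 8.41 / 2331 = 0.00361.
Flow is from higher to lower head: from PZ-1 toward PZ-4, i.e. toward the north.

i ≈ 0.00361; groundwater flows toward the north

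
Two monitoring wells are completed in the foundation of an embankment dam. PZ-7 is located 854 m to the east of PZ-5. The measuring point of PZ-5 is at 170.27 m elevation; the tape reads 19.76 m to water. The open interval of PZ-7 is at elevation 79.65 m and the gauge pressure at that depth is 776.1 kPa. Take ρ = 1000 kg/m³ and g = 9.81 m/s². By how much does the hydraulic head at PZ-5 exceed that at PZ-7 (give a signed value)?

Δh ≈ -8.25 m

Total head at PZ-5: h = 170.27 − 19.76 = 150.51 m.
Pressure head at PZ-7: ψ = P/(ρg) = 776.1×1000 / (1000 × 9.81) = 79.11 m.
Total head at PZ-7: h = z + ψ = 79.65 + 79.11 = 158.76 m.
Head difference: h(PZ-5) − h(PZ-7) = 150.51 − 158.76 = -8.25 m.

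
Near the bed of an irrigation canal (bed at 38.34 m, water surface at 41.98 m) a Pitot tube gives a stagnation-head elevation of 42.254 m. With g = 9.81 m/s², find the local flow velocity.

Near the bed, under hydrostatic conditions, the piezometric head (z + ψ) equals the free-surface elevation, 41.98 m.
Velocity head = total − piezometric = 42.254 − 41.98 = 0.274 m.
v = √(2g·h_v) = √(2 × 9.81 × 0.274) = 2.32 m/s.

v ≈ 2.32 m/s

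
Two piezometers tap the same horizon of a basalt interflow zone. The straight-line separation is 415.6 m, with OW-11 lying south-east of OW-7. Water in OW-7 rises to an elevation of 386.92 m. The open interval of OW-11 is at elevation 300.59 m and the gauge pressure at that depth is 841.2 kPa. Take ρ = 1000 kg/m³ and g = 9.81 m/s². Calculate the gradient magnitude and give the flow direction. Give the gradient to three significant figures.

Total head at OW-7: h = 386.92 m (water level in the piezometer is the total head).
Pressure head at OW-11: ψ = P/(ρg) = 841.2×1000 / (1000 × 9.81) = 85.75 m.
Total head at OW-11: h = z + ψ = 300.59 + 85.75 = 386.34 m.
Head difference: h(OW-7) − h(OW-11) = 386.92 − 386.34 = 0.58 m.
Hydraulic gradient: i = |Δh| / L = 0.58 / 415.6 = 0.00140.
Flow is from higher to lower head: from OW-7 toward OW-11, i.e. toward the south-east.

i ≈ 0.00140; groundwater flows toward the south-east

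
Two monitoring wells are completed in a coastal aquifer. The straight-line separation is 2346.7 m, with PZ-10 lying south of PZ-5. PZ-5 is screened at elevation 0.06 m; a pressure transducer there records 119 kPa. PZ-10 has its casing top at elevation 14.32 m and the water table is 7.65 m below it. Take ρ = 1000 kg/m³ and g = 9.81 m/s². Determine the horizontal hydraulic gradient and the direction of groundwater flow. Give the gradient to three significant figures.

i ≈ 0.00235; groundwater flows toward the south

Pressure head at PZ-5: ψ = P/(ρg) = 119×1000 / (1000 × 9.81) = 12.13 m.
Total head at PZ-5: h = z + ψ = 0.06 + 12.13 = 12.19 m.
Total head at PZ-10: h = 14.32 − 7.65 = 6.67 m.
Head difference: h(PZ-5) − h(PZ-10) = 12.19 − 6.67 = 5.52 m.
Hydraulic gradient: i = |Δh| / L = 5.52 / 2346.7 = 0.00235.
Flow is from higher to lower head: from PZ-5 toward PZ-10, i.e. toward the south.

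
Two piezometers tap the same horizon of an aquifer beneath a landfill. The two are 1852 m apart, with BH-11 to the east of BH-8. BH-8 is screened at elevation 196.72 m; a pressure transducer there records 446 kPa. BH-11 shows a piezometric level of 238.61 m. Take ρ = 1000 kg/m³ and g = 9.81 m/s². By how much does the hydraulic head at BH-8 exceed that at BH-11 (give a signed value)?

Δh ≈ 3.57 m

Pressure head at BH-8: ψ = P/(ρg) = 446×1000 / (1000 × 9.81) = 45.46 m.
Total head at BH-8: h = z + ψ = 196.72 + 45.46 = 242.18 m.
Total head at BH-11: h = 238.61 m (water level in the piezometer is the total head).
Head difference: h(BH-8) − h(BH-11) = 242.18 − 238.61 = 3.57 m.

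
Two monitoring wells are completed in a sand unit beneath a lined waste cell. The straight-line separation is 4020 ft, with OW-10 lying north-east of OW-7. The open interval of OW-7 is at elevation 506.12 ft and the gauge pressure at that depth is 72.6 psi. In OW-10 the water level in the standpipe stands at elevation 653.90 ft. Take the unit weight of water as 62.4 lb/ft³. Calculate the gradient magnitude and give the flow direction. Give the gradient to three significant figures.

Pressure head at OW-7: ψ = 144·P/γ = 144 × 72.6 / 62.4 = 167.54 ft.
Total head at OW-7: h = z + ψ = 506.12 + 167.54 = 673.66 ft.
Total head at OW-10: h = 653.90 ft (water level in the piezometer is the total head).
Head difference: h(OW-7) − h(OW-10) = 673.66 − 653.90 = 19.76 ft.
Hydraulic gradient: i = |Δh| / L = 19.76 / 4020 = 0.00492.
Flow is from higher to lower head: from OW-7 toward OW-10, i.e. toward the north-east.

i ≈ 0.00492; groundwater flows toward the north-east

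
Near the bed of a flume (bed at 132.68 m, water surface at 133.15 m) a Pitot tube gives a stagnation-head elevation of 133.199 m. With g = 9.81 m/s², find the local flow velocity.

v ≈ 0.980 m/s

Near the bed, under hydrostatic conditions, the piezometric head (z + ψ) equals the free-surface elevation, 133.15 m.
Velocity head = total − piezometric = 133.199 − 133.15 = 0.049 m.
v = √(2g·h_v) = √(2 × 9.81 × 0.049) = 0.980 m/s.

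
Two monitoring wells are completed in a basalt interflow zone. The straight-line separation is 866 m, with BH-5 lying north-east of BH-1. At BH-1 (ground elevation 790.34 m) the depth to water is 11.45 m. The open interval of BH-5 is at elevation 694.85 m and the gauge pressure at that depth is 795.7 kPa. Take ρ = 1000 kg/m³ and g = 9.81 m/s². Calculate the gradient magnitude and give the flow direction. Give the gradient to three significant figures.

i ≈ 0.00338; groundwater flows toward the north-east

Total head at BH-1: h = 790.34 − 11.45 = 778.89 m.
Pressure head at BH-5: ψ = P/(ρg) = 795.7×1000 / (1000 × 9.81) = 81.11 m.
Total head at BH-5: h = z + ψ = 694.85 + 81.11 = 775.96 m.
Head difference: h(BH-1) − h(BH-5) = 778.89 − 775.96 = 2.93 m.
Hydraulic gradient: i = |Δh| / L = 2.93 / 866 = 0.00338.
Flow is from higher to lower head: from BH-1 toward BH-5, i.e. toward the north-east.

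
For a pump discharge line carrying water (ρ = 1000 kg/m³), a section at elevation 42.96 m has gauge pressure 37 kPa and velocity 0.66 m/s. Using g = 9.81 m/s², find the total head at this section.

h ≈ 46.75 m

Pressure head ψ = P/(ρg) = 37×1000 / (1000 × 9.81) = 3.77 m.
Velocity head = v²/(2g) = 0.66² / (2 × 9.81) = 0.022 m.
h = z + ψ + v²/(2g) = 42.96 + 3.77 + 0.022 = 46.75 m.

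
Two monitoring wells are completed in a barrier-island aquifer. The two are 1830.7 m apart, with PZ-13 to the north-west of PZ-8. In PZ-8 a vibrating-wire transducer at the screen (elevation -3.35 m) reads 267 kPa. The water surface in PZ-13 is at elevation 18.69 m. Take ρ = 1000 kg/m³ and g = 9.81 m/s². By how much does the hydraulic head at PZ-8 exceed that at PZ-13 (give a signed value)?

Δh ≈ 5.18 m

Pressure head at PZ-8: ψ = P/(ρg) = 267×1000 / (1000 × 9.81) = 27.22 m.
Total head at PZ-8: h = z + ψ = -3.35 + 27.22 = 23.87 m.
Total head at PZ-13: h = 18.69 m (water level in the piezometer is the total head).
Head difference: h(PZ-8) − h(PZ-13) = 23.87 − 18.69 = 5.18 m.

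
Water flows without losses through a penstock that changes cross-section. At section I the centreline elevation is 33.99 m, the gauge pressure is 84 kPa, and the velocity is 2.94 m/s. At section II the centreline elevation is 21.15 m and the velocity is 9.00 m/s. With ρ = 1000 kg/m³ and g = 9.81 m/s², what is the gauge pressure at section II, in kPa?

Pressure head at I: ψ₁ = P₁/(ρg) = 84×1000 / (1000 × 9.81) = 8.56 m.
Velocity heads: v₁²/2g = 2.94²/19.62 = 0.441 m; v₂²/2g = 9.00²/19.62 = 4.128 m.
Total head H = z₁ + ψ₁ + v₁²/2g = 33.99 + 8.56 + 0.441 = 42.99 m.
ψ₂ = H − z₂ − v₂²/2g = 42.99 − 21.15 − 4.128 = 17.71 m.
P₂ = ρgψ₂ = 1000 × 9.81 × 17.71 ≈ 174 kPa.

P₂ ≈ 174 kPa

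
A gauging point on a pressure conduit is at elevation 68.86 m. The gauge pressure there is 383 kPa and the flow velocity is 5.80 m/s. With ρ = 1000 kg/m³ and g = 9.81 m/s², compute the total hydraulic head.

Pressure head ψ = P/(ρg) = 383×1000 / (1000 × 9.81) = 39.04 m.
Velocity head = v²/(2g) = 5.80² / (2 × 9.81) = 1.715 m.
h = z + ψ + v²/(2g) = 68.86 + 39.04 + 1.715 = 109.62 m.

h ≈ 109.62 m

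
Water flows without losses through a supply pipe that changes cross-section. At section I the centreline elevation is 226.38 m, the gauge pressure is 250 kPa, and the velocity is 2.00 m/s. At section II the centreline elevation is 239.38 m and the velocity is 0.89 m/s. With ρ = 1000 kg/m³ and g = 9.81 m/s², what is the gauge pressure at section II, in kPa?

P₂ ≈ 124 kPa

Pressure head at I: ψ₁ = P₁/(ρg) = 250×1000 / (1000 × 9.81) = 25.48 m.
Velocity heads: v₁²/2g = 2.00²/19.62 = 0.204 m; v₂²/2g = 0.89²/19.62 = 0.040 m.
Total head H = z₁ + ψ₁ + v₁²/2g = 226.38 + 25.48 + 0.204 = 252.06 m.
ψ₂ = H − z₂ − v₂²/2g = 252.06 − 239.38 − 0.040 = 12.64 m.
P₂ = ρgψ₂ = 1000 × 9.81 × 12.64 ≈ 124 kPa.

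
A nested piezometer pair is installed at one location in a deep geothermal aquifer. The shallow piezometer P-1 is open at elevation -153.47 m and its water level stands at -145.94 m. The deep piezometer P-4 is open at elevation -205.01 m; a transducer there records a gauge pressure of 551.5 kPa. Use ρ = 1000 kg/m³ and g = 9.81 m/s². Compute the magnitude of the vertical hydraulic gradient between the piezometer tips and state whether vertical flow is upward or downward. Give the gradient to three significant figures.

|i_v| ≈ 0.0553; vertical flow is downward

Total head at P-1: h = -145.94 m (water level in the standpipe).
Pressure head at P-4: ψ = P/(ρg) = 551.5×1000 / (1000 × 9.81) = 56.22 m.
Total head at P-4: h = z + ψ = -205.01 + 56.22 = -148.79 m.
Δh = h(P-1) − h(P-4) = -145.94 − (-148.79) = 2.85 m.
Vertical separation Δz = -153.47 − (-205.01) = 51.54 m.
|i_v| = |Δh| / Δz = 2.85 / 51.54 = 0.0553.
Head is higher in the shallow piezometer, so vertical flow is downward (recharge condition).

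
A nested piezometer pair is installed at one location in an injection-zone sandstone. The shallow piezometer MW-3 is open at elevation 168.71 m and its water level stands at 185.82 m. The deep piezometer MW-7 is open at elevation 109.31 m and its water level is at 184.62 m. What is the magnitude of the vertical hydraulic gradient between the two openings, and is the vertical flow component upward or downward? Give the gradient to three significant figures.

|i_v| ≈ 0.0202; vertical flow is downward

Total head at MW-3: h = 185.82 m (water level in the standpipe).
Total head at MW-7: h = 184.62 m.
Δh = h(MW-3) − h(MW-7) = 185.82 − 184.62 = 1.20 m.
Vertical separation Δz = 168.71 − 109.31 = 59.40 m.
|i_v| = |Δh| / Δz = 1.20 / 59.40 = 0.0202.
Head is higher in the shallow piezometer, so vertical flow is downward (recharge condition).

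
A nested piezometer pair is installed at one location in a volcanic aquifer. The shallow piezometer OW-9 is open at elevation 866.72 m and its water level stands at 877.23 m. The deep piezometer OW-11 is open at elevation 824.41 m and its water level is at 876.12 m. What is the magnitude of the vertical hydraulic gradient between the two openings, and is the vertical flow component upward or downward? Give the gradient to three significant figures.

|i_v| ≈ 0.0262; vertical flow is downward

Total head at OW-9: h = 877.23 m (water level in the standpipe).
Total head at OW-11: h = 876.12 m.
Δh = h(OW-9) − h(OW-11) = 877.23 − 876.12 = 1.11 m.
Vertical separation Δz = 866.72 − 824.41 = 42.31 m.
|i_v| = |Δh| / Δz = 1.11 / 42.31 = 0.0262.
Head is higher in the shallow piezometer, so vertical flow is downward (recharge condition).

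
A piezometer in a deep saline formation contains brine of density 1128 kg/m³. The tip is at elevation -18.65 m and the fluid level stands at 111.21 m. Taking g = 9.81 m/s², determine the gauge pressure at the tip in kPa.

Pressure head ψ = h − z = 111.21 − (-18.65) = 129.86 m.
P = ρgψ = 1128 × 9.81 × 129.86 = 1436989 Pa ≈ 1440 kPa.

P ≈ 1440 kPa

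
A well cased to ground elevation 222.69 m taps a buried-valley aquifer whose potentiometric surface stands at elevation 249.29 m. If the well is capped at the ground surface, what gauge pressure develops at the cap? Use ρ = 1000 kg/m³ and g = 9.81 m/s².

Head above the cap: Δh = 249.29 − 222.69 = 26.60 m.
P = ρgΔh = 1000 × 9.81 × 26.60 = 260946 Pa ≈ 261 kPa.

P ≈ 261 kPa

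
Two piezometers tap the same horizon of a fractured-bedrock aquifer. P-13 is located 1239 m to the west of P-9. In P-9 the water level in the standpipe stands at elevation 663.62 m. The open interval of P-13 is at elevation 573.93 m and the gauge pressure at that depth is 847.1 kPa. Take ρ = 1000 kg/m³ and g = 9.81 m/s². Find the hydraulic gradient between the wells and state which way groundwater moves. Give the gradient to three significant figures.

Total head at P-9: h = 663.62 m (water level in the piezometer is the total head).
Pressure head at P-13: ψ = P/(ρg) = 847.1×1000 / (1000 × 9.81) = 86.35 m.
Total head at P-13: h = z + ψ = 573.93 + 86.35 = 660.28 m.
Head difference: h(P-9) − h(P-13) = 663.62 − 660.28 = 3.34 m.
Hydraulic gradient: i = |Δh| / L = 3.34 / 1239 = 0.00270.
Flow is from higher to lower head: from P-9 toward P-13, i.e. toward the west.

i ≈ 0.00270; groundwater flows toward the west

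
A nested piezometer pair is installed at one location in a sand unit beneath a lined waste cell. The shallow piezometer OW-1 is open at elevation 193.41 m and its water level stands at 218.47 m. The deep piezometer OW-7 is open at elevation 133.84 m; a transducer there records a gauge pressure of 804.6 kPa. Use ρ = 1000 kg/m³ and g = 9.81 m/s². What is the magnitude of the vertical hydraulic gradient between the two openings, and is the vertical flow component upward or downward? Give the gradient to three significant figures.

Total head at OW-1: h = 218.47 m (water level in the standpipe).
Pressure head at OW-7: ψ = P/(ρg) = 804.6×1000 / (1000 × 9.81) = 82.02 m.
Total head at OW-7: h = z + ψ = 133.84 + 82.02 = 215.86 m.
Δh = h(OW-1) − h(OW-7) = 218.47 − 215.86 = 2.61 m.
Vertical separation Δz = 193.41 − 133.84 = 59.57 m.
|i_v| = |Δh| / Δz = 2.61 / 59.57 = 0.0438.
Head is higher in the shallow piezometer, so vertical flow is downward (recharge condition).

|i_v| ≈ 0.0438; vertical flow is downward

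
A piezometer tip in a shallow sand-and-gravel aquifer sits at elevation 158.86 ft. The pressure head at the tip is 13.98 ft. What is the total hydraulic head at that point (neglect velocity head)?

h ≈ 172.84 ft

h = z + ψ = 158.86 + 13.98 = 172.84 ft.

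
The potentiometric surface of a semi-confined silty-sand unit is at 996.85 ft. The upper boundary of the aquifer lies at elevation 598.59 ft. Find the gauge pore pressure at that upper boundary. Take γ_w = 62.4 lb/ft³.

Pressure head at the aquifer top: ψ = h − z = 996.85 − 598.59 = 398.26 ft.
P = γψ/144 = 62.4 × 398.26 / 144 = 173 psi.

P ≈ 173 psi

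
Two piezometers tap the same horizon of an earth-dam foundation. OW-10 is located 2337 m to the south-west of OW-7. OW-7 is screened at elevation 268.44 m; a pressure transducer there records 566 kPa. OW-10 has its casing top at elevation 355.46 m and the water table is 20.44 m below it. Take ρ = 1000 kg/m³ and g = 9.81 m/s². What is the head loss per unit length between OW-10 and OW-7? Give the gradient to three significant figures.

i ≈ 0.00380 m/m

Pressure head at OW-7: ψ = P/(ρg) = 566×1000 / (1000 × 9.81) = 57.70 m.
Total head at OW-7: h = z + ψ = 268.44 + 57.70 = 326.14 m.
Total head at OW-10: h = 355.46 − 20.44 = 335.02 m.
Head difference: h(OW-7) − h(OW-10) = 326.14 − 335.02 = -8.88 m.
Hydraulic gradient: i = |Δh| / L = 8.88 / 2337 = 0.00380.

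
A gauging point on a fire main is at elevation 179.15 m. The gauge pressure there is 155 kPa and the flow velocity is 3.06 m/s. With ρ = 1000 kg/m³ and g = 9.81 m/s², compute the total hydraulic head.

h ≈ 195.43 m

Pressure head ψ = P/(ρg) = 155×1000 / (1000 × 9.81) = 15.80 m.
Velocity head = v²/(2g) = 3.06² / (2 × 9.81) = 0.477 m.
h = z + ψ + v²/(2g) = 179.15 + 15.80 + 0.477 = 195.43 m.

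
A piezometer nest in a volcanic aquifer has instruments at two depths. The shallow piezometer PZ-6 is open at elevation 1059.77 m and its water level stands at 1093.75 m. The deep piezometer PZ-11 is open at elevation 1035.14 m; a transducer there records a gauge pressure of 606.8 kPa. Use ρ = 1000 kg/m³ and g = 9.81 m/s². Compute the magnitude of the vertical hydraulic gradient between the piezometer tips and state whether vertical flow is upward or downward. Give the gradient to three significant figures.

Total head at PZ-6: h = 1093.75 m (water level in the standpipe).
Pressure head at PZ-11: ψ = P/(ρg) = 606.8×1000 / (1000 × 9.81) = 61.86 m.
Total head at PZ-11: h = z + ψ = 1035.14 + 61.86 = 1097.00 m.
Δh = h(PZ-6) − h(PZ-11) = 1093.75 − 1097.00 = -3.25 m.
Vertical separation Δz = 1059.77 − 1035.14 = 24.63 m.
|i_v| = |Δh| / Δz = 3.25 / 24.63 = 0.132.
Head is higher in the deep piezometer, so vertical flow is upward (discharge condition).

|i_v| ≈ 0.132; vertical flow is upward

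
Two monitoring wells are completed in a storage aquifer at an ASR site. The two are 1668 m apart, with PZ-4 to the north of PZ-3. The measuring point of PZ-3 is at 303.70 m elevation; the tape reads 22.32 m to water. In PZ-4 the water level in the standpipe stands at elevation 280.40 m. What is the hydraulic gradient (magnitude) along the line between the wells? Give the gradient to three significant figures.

Total head at PZ-3: h = 303.70 − 22.32 = 281.38 m.
Total head at PZ-4: h = 280.40 m (water level in the piezometer is the total head).
Head difference: h(PZ-3) − h(PZ-4) = 281.38 − 280.40 = 0.98 m.
Hydraulic gradient: i = |Δh| / L = 0.98 / 1668 = 0.000588.

i ≈ 0.000588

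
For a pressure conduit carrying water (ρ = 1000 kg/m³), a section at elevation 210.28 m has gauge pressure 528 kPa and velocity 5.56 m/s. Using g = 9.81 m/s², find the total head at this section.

h ≈ 265.68 m

Pressure head ψ = P/(ρg) = 528×1000 / (1000 × 9.81) = 53.82 m.
Velocity head = v²/(2g) = 5.56² / (2 × 9.81) = 1.576 m.
h = z + ψ + v²/(2g) = 210.28 + 53.82 + 1.576 = 265.68 m.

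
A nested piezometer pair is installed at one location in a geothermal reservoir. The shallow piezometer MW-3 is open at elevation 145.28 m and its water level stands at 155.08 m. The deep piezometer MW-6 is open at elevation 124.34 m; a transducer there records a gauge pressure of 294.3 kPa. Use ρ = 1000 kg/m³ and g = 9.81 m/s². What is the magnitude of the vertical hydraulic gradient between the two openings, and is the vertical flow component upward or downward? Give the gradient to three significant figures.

|i_v| ≈ 0.0353; vertical flow is downward

Total head at MW-3: h = 155.08 m (water level in the standpipe).
Pressure head at MW-6: ψ = P/(ρg) = 294.3×1000 / (1000 × 9.81) = 30.00 m.
Total head at MW-6: h = z + ψ = 124.34 + 30.00 = 154.34 m.
Δh = h(MW-3) − h(MW-6) = 155.08 − 154.34 = 0.74 m.
Vertical separation Δz = 145.28 − 124.34 = 20.94 m.
|i_v| = |Δh| / Δz = 0.74 / 20.94 = 0.0353.
Head is higher in the shallow piezometer, so vertical flow is downward (recharge condition).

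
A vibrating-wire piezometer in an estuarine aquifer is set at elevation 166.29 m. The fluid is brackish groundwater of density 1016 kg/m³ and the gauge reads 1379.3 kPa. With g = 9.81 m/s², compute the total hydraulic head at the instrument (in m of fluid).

ψ = P/(ρg) = 1379.3×1000 / (1016 × 9.81) = 138.39 m.
h = z + ψ = 166.29 + 138.39 = 304.68 m.

h ≈ 304.68 m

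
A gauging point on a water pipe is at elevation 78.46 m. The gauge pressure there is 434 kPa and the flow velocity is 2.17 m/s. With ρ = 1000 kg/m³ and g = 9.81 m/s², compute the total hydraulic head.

Pressure head ψ = P/(ρg) = 434×1000 / (1000 × 9.81) = 44.24 m.
Velocity head = v²/(2g) = 2.17² / (2 × 9.81) = 0.240 m.
h = z + ψ + v²/(2g) = 78.46 + 44.24 + 0.240 = 122.94 m.

h ≈ 122.94 m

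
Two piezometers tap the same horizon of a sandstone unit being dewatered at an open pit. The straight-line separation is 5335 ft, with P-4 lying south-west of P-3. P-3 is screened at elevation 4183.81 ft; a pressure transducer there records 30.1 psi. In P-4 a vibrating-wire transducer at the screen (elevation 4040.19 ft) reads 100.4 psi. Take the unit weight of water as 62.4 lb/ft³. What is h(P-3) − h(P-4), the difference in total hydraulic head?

Pressure head at P-3: ψ = 144·P/γ = 144 × 30.1 / 62.4 = 69.46 ft.
Total head at P-3: h = z + ψ = 4183.81 + 69.46 = 4253.27 ft.
Pressure head at P-4: ψ = 144·P/γ = 144 × 100.4 / 62.4 = 231.69 ft.
Total head at P-4: h = z + ψ = 4040.19 + 231.69 = 4271.88 ft.
Head difference: h(P-3) − h(P-4) = 4253.27 − 4271.88 = -18.61 ft.

Δh ≈ -18.61 ft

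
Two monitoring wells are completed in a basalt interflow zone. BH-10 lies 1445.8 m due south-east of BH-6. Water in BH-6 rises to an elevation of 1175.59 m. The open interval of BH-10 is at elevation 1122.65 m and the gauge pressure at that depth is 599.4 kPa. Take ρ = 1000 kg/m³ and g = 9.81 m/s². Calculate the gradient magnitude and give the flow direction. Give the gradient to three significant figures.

i ≈ 0.00564; groundwater flows toward the north-west

Total head at BH-6: h = 1175.59 m (water level in the piezometer is the total head).
Pressure head at BH-10: ψ = P/(ρg) = 599.4×1000 / (1000 × 9.81) = 61.10 m.
Total head at BH-10: h = z + ψ = 1122.65 + 61.10 = 1183.75 m.
Head difference: h(BH-6) − h(BH-10) = 1175.59 − 1183.75 = -8.16 m.
Hydraulic gradient: i = |Δh| / L = 8.16 / 1445.8 = 0.00564.
Flow is from higher to lower head: from BH-10 toward BH-6, i.e. toward the north-west.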